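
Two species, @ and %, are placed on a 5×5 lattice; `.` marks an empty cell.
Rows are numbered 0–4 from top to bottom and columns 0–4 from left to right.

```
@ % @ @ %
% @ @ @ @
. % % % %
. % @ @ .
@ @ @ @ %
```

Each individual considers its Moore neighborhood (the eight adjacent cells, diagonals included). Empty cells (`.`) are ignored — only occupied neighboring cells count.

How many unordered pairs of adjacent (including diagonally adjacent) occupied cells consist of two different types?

Scan each occupied cell's neighbors to the right and below (and the two forward diagonals) so each pair is counted once.
Row 0: @(0,0)–%(0,1)≠ @(0,0)–%(1,0)≠ @(0,0)–@(1,1)= %(0,1)–@(0,2)≠ %(0,1)–@(1,1)≠ %(0,1)–@(1,2)≠ %(0,1)–%(1,0)= @(0,2)–@(0,3)= @(0,2)–@(1,2)= @(0,2)–@(1,3)= @(0,2)–@(1,1)= @(0,3)–%(0,4)≠ @(0,3)–@(1,3)= @(0,3)–@(1,4)= @(0,3)–@(1,2)= %(0,4)–@(1,4)≠ %(0,4)–@(1,3)≠  → 8/17 unlike.
Row 1: %(1,0)–@(1,1)≠ %(1,0)–%(2,1)= @(1,1)–@(1,2)= @(1,1)–%(2,1)≠ @(1,1)–%(2,2)≠ @(1,2)–@(1,3)= @(1,2)–%(2,2)≠ @(1,2)–%(2,3)≠ @(1,2)–%(2,1)≠ @(1,3)–@(1,4)= @(1,3)–%(2,3)≠ @(1,3)–%(2,4)≠ @(1,3)–%(2,2)≠ @(1,4)–%(2,4)≠ @(1,4)–%(2,3)≠  → 11/15 unlike.
Row 2: %(2,1)–%(2,2)= %(2,1)–%(3,1)= %(2,1)–@(3,2)≠ %(2,2)–%(2,3)= %(2,2)–@(3,2)≠ %(2,2)–@(3,3)≠ %(2,2)–%(3,1)= %(2,3)–%(2,4)= %(2,3)–@(3,3)≠ %(2,3)–@(3,2)≠ %(2,4)–@(3,3)≠  → 6/11 unlike.
Row 3: %(3,1)–@(3,2)≠ %(3,1)–@(4,1)≠ %(3,1)–@(4,2)≠ %(3,1)–@(4,0)≠ @(3,2)–@(3,3)= @(3,2)–@(4,2)= @(3,2)–@(4,3)= @(3,2)–@(4,1)= @(3,3)–@(4,3)= @(3,3)–%(4,4)≠ @(3,3)–@(4,2)=  → 5/11 unlike.
Row 4: @(4,0)–@(4,1)= @(4,1)–@(4,2)= @(4,2)–@(4,3)= @(4,3)–%(4,4)≠  → 1/4 unlike.
Total adjacent occupied pairs: 58; unlike-type pairs: 31.

31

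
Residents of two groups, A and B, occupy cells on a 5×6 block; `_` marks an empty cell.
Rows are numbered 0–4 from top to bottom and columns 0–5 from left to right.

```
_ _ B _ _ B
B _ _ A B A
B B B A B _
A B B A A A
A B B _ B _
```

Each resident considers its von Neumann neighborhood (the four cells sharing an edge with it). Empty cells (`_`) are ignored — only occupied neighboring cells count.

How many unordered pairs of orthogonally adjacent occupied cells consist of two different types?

11

Scan each occupied cell's neighbors to the right and below so each pair is counted once.
Row 0: B(0,5)–A(1,5)≠  → 1/1 unlike.
Row 1: B(1,0)–B(2,0)= A(1,3)–B(1,4)≠ A(1,3)–A(2,3)= B(1,4)–A(1,5)≠ B(1,4)–B(2,4)=  → 2/5 unlike.
Row 2: B(2,0)–B(2,1)= B(2,0)–A(3,0)≠ B(2,1)–B(2,2)= B(2,1)–B(3,1)= B(2,2)–A(2,3)≠ B(2,2)–B(3,2)= A(2,3)–B(2,4)≠ A(2,3)–A(3,3)= B(2,4)–A(3,4)≠  → 4/9 unlike.
Row 3: A(3,0)–B(3,1)≠ A(3,0)–A(4,0)= B(3,1)–B(3,2)= B(3,1)–B(4,1)= B(3,2)–A(3,3)≠ B(3,2)–B(4,2)= A(3,3)–A(3,4)= A(3,4)–A(3,5)= A(3,4)–B(4,4)≠  → 3/9 unlike.
Row 4: A(4,0)–B(4,1)≠ B(4,1)–B(4,2)=  → 1/2 unlike.
Total adjacent occupied pairs: 26; unlike-type pairs: 11.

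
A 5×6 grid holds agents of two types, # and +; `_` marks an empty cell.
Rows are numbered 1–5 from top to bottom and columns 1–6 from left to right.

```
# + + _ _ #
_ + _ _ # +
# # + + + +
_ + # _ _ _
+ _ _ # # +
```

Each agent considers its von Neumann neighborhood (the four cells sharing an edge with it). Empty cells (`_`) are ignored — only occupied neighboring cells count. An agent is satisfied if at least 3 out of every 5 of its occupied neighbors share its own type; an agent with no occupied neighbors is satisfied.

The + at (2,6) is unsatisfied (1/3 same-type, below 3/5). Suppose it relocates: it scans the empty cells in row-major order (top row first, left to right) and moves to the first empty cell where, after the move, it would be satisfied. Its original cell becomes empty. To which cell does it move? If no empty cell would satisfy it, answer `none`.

Vacating (2,6). Empty cells in order:
  (1,4): 1/1 same-type → satisfied — stop here.

(1,4)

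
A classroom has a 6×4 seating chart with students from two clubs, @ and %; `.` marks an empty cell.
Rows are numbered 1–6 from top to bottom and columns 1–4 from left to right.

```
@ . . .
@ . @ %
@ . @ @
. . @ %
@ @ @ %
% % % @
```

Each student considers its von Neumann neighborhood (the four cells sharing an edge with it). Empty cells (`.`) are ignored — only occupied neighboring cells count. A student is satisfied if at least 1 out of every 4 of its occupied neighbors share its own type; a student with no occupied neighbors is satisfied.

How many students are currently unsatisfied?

2

(1,1)@ 1/1 ok
(2,1)@ 2/2 ok
(2,3)@ 1/2 ok
(2,4)% 0/2 unhappy
(3,1)@ 1/1 ok
(3,3)@ 3/3 ok
(3,4)@ 1/3 ok
(4,3)@ 2/3 ok
(4,4)% 1/3 ok
(5,1)@ 1/2 ok
(5,2)@ 2/3 ok
(5,3)@ 2/4 ok
(5,4)% 1/3 ok
(6,1)% 1/2 ok
(6,2)% 2/3 ok
(6,3)% 1/3 ok
(6,4)@ 0/2 unhappy
Unsatisfied: (2,4), (6,4) — 2 in total.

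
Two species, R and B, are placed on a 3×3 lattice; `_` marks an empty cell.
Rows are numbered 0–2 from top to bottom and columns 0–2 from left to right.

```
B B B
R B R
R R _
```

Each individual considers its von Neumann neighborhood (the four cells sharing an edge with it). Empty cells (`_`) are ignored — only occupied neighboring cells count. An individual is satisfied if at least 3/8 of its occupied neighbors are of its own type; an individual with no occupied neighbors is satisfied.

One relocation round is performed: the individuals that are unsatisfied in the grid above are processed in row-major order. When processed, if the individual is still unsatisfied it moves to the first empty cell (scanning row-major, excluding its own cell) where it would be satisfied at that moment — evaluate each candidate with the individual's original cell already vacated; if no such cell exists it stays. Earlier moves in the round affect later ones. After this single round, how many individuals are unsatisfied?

Initially unsatisfied (in order): (1,0), (1,1), (1,2).
  (1,0) → (2,2).
  (1,1) → (1,0).
  (1,2): now satisfied by earlier moves; stays.
Resulting grid:
B B B
B _ R
R R R
All satisfied now.

0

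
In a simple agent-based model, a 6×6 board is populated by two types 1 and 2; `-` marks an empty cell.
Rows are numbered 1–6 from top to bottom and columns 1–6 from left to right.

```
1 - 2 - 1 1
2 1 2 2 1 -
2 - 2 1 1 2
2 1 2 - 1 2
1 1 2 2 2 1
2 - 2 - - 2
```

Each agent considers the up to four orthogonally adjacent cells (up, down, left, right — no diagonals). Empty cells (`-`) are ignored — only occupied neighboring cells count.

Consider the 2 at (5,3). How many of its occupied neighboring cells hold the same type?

Occupied neighbors of (5,3): (4,3)=2, (6,3)=2, (5,2)=1, (5,4)=2.
Same type (2): 3 of 4.

3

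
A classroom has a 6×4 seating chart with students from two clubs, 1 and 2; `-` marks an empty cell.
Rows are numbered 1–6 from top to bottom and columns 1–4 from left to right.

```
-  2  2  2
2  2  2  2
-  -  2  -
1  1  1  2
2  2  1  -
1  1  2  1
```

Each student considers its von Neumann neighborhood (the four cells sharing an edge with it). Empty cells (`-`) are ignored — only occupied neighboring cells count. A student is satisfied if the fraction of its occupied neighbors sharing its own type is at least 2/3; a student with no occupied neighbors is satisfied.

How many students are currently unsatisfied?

(1,2)2 2/2 ✓
(1,3)2 3/3 ✓
(1,4)2 2/2 ✓
(2,1)2 1/1 ✓
(2,2)2 3/3 ✓
(2,3)2 4/4 ✓
(2,4)2 2/2 ✓
(3,3)2 1/2 ✗
(4,1)1 1/2 ✗
(4,2)1 2/3 ✓
(4,3)1 2/4 ✗
(4,4)2 0/1 ✗
(5,1)2 1/3 ✗
(5,2)2 1/4 ✗
(5,3)1 1/3 ✗
(6,1)1 1/2 ✗
(6,2)1 1/3 ✗
(6,3)2 0/3 ✗
(6,4)1 0/1 ✗
Unsatisfied: (3,3), (4,1), (4,3), (4,4), (5,1), (5,2), (5,3), (6,1), (6,2), (6,3), (6,4) — 11 in total.

11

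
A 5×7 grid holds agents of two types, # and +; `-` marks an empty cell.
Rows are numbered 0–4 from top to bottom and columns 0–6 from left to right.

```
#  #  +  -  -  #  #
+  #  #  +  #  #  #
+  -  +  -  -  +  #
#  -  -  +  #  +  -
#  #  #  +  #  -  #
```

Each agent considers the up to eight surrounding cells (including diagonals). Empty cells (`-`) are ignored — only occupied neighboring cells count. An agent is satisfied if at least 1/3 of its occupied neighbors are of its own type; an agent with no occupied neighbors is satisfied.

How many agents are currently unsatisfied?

(0,0)# 2/3 ✓
(0,1)# 3/5 ✓
(0,2)+ 1/4 ✗
(0,5)# 4/4 ✓
(0,6)# 3/3 ✓
(1,0)+ 1/4 ✗
(1,1)# 3/7 ✓
(1,2)# 2/5 ✓
(1,3)+ 2/4 ✓
(1,4)# 2/4 ✓
(1,5)# 5/6 ✓
(1,6)# 4/5 ✓
(2,0)+ 1/3 ✓
(2,2)+ 2/4 ✓
(2,5)+ 1/6 ✗
(2,6)# 2/4 ✓
(3,0)# 2/3 ✓
(3,3)+ 2/5 ✓
(3,4)# 1/5 ✗
(3,5)+ 1/5 ✗
(4,0)# 2/2 ✓
(4,1)# 3/3 ✓
(4,2)# 1/3 ✓
(4,3)+ 1/4 ✗
(4,4)# 1/4 ✗
(4,6)# 0/1 ✗
Unsatisfied: (0,2), (1,0), (2,5), (3,4), (3,5), (4,3), (4,4), (4,6) — 8 in total.

8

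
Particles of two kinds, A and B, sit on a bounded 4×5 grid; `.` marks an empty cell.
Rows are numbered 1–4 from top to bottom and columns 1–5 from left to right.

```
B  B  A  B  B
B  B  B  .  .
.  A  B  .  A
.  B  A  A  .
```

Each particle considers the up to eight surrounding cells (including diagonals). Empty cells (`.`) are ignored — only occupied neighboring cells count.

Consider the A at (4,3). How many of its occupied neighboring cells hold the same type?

2

Occupied neighbors of (4,3): (3,2)=A, (3,3)=B, (4,2)=B, (4,4)=A.
Same type (A): 2 of 4.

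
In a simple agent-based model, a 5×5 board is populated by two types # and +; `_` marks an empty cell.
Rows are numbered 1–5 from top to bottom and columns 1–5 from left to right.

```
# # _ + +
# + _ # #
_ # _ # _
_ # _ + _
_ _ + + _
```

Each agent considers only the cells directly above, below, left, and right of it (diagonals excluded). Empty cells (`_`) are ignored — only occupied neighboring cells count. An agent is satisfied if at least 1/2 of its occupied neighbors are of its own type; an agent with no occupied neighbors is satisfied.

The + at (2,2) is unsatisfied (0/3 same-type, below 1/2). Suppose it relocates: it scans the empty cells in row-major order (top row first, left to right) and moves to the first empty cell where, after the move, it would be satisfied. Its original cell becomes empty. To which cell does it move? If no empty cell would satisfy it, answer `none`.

Vacating (2,2). Empty cells in order:
  (1,3): 1/2 same-type → satisfied — stop here.

(1,3)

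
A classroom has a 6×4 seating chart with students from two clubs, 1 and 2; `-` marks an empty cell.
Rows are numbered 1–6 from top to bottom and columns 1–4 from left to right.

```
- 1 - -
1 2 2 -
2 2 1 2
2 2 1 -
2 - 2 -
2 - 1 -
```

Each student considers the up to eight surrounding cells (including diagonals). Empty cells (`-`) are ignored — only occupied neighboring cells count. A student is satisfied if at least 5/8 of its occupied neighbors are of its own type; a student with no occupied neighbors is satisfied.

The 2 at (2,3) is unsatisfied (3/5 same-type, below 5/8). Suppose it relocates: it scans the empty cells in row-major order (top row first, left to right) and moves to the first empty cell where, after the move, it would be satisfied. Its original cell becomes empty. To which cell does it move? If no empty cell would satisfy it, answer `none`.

Vacating (2,3). Empty cells in order:
  (1,1): 1/3 same-type → still unsatisfied.
  (1,3): 1/2 same-type → still unsatisfied.
  (1,4): 0/0 same-type → satisfied — stop here.

(1,4)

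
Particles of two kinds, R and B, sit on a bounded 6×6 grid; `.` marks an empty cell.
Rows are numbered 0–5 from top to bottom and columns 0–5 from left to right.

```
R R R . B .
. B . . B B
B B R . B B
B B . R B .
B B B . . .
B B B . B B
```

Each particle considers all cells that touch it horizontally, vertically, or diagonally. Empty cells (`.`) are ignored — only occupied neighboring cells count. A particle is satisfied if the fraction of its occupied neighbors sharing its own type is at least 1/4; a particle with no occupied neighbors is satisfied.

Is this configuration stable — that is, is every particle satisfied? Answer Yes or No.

Yes

Row 0: (0,0)R 1/2 ok · (0,1)R 2/3 ok · (0,2)R 1/2 ok · (0,4)B 2/2 ok
Row 1: (1,1)B 2/6 ok · (1,4)B 4/4 ok · (1,5)B 4/4 ok
Row 2: (2,0)B 4/4 ok · (2,1)B 4/5 ok · (2,2)R 1/4 ok · (2,4)B 4/5 ok · (2,5)B 4/4 ok
Row 3: (3,0)B 5/5 ok · (3,1)B 6/7 ok · (3,3)R 1/4 ok · (3,4)B 2/3 ok
Row 4: (4,0)B 5/5 ok · (4,1)B 7/7 ok · (4,2)B 4/5 ok
Row 5: (5,0)B 3/3 ok · (5,1)B 5/5 ok · (5,2)B 3/3 ok · (5,4)B 1/1 ok · (5,5)B 1/1 ok
All meet the threshold, so the configuration is stable.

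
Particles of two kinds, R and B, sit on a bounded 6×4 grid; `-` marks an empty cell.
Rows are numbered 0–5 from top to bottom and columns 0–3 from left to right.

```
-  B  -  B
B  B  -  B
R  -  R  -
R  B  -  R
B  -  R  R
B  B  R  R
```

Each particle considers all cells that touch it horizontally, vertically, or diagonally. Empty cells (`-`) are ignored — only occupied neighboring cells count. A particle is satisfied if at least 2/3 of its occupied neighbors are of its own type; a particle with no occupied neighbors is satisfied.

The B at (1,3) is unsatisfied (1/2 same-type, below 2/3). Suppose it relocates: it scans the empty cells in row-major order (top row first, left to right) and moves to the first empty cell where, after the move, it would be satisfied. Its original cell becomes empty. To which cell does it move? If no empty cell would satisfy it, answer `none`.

(0,0)

Vacating (1,3). Empty cells in order:
  (0,0): 3/3 same-type → satisfied — stop here.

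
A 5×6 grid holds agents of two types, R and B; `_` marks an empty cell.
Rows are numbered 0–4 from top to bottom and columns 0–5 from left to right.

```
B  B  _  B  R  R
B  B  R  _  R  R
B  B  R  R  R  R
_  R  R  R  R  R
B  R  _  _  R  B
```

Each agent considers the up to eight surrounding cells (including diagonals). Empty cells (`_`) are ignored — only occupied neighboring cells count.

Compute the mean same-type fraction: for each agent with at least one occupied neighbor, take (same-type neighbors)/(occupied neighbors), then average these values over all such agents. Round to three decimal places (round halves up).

(0,0)B 3/3
(0,1)B 3/4
(0,3)B 0/3
(0,4)R 3/4
(0,5)R 3/3
(1,0)B 5/5
(1,1)B 5/7
(1,2)R 2/6
(1,4)R 6/7
(1,5)R 5/5
(2,0)B 3/4
(2,1)B 3/7
(2,2)R 5/7
(2,3)R 7/7
(2,4)R 7/7
(2,5)R 5/5
(3,1)R 3/6
(3,2)R 5/6
(3,3)R 6/6
(3,4)R 6/7
(3,5)R 4/5
(4,0)B 0/2
(4,1)R 2/3
(4,4)R 3/4
(4,5)B 0/3
Sum over 25 agents: 3/3 + 3/4 + 0/3 + 3/4 + 3/3 + 5/5 + 5/7 + 2/6 + 6/7 + 5/5 + 3/4 + 3/7 + 5/7 + 7/7 + 7/7 + 5/5 + 3/6 + 5/6 + 6/6 + 6/7 + 4/5 + 0/2 + 2/3 + 3/4 + 0/3 = 1859/105; mean = 1859/105 ÷ 25 = 1859/2625 = 0.708190… → 0.708.

0.708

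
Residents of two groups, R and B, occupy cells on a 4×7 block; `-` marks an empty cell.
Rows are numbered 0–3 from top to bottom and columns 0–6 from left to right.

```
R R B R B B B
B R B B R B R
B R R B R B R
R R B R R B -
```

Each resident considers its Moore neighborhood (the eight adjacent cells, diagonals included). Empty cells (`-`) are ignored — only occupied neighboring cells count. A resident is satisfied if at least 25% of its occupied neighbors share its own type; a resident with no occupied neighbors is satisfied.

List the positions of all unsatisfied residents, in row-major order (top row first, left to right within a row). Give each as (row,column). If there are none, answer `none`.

(0,3), (1,0), (1,6), (2,0), (3,2)

Row 0: (0,0)R 2/3 ok · (0,1)R 2/5 ok · (0,2)B 2/5 ok · (0,3)R 1/5 unhappy · (0,4)B 3/5 ok · (0,5)B 3/5 ok · (0,6)B 2/3 ok
Row 1: (1,0)B 1/5 unhappy · (1,1)R 4/8 ok · (1,2)B 3/8 ok · (1,3)B 4/8 ok · (1,4)R 2/8 ok · (1,5)B 4/8 ok · (1,6)R 1/5 unhappy
Row 2: (2,0)B 1/5 unhappy · (2,1)R 4/8 ok · (2,2)R 4/8 ok · (2,3)B 3/8 ok · (2,4)R 3/8 ok · (2,5)B 2/7 ok · (2,6)R 1/4 ok
Row 3: (3,0)R 2/3 ok · (3,1)R 3/5 ok · (3,2)B 1/5 unhappy · (3,3)R 3/5 ok · (3,4)R 2/5 ok · (3,5)B 1/4 ok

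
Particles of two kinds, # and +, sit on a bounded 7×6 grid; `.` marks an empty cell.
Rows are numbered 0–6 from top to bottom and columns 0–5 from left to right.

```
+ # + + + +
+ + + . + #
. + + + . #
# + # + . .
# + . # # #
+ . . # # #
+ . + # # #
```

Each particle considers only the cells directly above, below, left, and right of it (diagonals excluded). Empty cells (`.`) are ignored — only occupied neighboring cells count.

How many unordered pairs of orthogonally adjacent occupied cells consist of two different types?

13

Scan each occupied cell's neighbors to the right and below so each pair is counted once.
Row 0: +(0,0)–#(0,1)≠ +(0,0)–+(1,0)= #(0,1)–+(0,2)≠ #(0,1)–+(1,1)≠ +(0,2)–+(0,3)= +(0,2)–+(1,2)= +(0,3)–+(0,4)= +(0,4)–+(0,5)= +(0,4)–+(1,4)= +(0,5)–#(1,5)≠  → 4/10 unlike.
Row 1: +(1,0)–+(1,1)= +(1,1)–+(1,2)= +(1,1)–+(2,1)= +(1,2)–+(2,2)= +(1,4)–#(1,5)≠ #(1,5)–#(2,5)=  → 1/6 unlike.
Row 2: +(2,1)–+(2,2)= +(2,1)–+(3,1)= +(2,2)–+(2,3)= +(2,2)–#(3,2)≠ +(2,3)–+(3,3)=  → 1/5 unlike.
Row 3: #(3,0)–+(3,1)≠ #(3,0)–#(4,0)= +(3,1)–#(3,2)≠ +(3,1)–+(4,1)= #(3,2)–+(3,3)≠ +(3,3)–#(4,3)≠  → 4/6 unlike.
Row 4: #(4,0)–+(4,1)≠ #(4,0)–+(5,0)≠ #(4,3)–#(4,4)= #(4,3)–#(5,3)= #(4,4)–#(4,5)= #(4,4)–#(5,4)= #(4,5)–#(5,5)=  → 2/7 unlike.
Row 5: +(5,0)–+(6,0)= #(5,3)–#(5,4)= #(5,3)–#(6,3)= #(5,4)–#(5,5)= #(5,4)–#(6,4)= #(5,5)–#(6,5)=  → 0/6 unlike.
Row 6: +(6,2)–#(6,3)≠ #(6,3)–#(6,4)= #(6,4)–#(6,5)=  → 1/3 unlike.
Total adjacent occupied pairs: 43; unlike-type pairs: 13.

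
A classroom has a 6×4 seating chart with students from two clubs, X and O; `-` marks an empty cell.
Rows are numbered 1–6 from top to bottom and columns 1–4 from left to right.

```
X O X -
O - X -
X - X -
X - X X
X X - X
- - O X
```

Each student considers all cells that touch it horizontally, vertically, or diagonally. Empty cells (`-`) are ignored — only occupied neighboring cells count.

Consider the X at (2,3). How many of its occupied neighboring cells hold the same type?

2

Occupied neighbors of (2,3): (1,2)=O, (1,3)=X, (3,3)=X.
Same type (X): 2 of 3.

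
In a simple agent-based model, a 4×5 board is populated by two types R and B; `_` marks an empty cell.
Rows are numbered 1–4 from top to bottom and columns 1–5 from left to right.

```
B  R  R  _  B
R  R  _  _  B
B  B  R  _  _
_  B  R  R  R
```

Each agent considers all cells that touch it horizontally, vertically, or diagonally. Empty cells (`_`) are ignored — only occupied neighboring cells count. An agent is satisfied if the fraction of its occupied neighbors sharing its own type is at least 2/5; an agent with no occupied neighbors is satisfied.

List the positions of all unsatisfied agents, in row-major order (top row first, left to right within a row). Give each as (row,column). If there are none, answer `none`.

(1,1), (3,2)

Row 1: (1,1)B 0/3 ✗ · (1,2)R 3/4 ✓ · (1,3)R 2/2 ✓ · (1,5)B 1/1 ✓
Row 2: (2,1)R 2/5 ✓ · (2,2)R 4/7 ✓ · (2,5)B 1/1 ✓
Row 3: (3,1)B 2/4 ✓ · (3,2)B 2/6 ✗ · (3,3)R 3/5 ✓
Row 4: (4,2)B 2/4 ✓ · (4,3)R 2/4 ✓ · (4,4)R 3/3 ✓ · (4,5)R 1/1 ✓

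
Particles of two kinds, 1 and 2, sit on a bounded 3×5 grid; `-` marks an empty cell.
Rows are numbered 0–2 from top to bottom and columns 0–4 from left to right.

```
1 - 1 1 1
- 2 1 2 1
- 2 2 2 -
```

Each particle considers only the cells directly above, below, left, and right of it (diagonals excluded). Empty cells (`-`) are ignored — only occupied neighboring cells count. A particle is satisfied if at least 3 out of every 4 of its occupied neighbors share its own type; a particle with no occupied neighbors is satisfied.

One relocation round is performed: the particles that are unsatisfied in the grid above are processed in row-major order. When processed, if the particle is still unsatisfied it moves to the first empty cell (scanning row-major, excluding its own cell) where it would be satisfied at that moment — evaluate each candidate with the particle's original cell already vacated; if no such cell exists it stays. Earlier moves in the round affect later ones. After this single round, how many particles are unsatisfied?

3

Initially unsatisfied (in order): (0,3), (1,1), (1,2), (1,3), (1,4), (2,2).
  (0,3): no empty cell satisfies it; stays.
  (1,1) → (2,0).
  (1,2) → (0,1).
  (1,3): no empty cell satisfies it; stays.
  (1,4): no empty cell satisfies it; stays.
  (2,2): now satisfied by earlier moves; stays.
Resulting grid:
1 1 1 1 1
- - - 2 1
2 2 2 2 -
Unsatisfied now: (0,3), (1,3), (1,4).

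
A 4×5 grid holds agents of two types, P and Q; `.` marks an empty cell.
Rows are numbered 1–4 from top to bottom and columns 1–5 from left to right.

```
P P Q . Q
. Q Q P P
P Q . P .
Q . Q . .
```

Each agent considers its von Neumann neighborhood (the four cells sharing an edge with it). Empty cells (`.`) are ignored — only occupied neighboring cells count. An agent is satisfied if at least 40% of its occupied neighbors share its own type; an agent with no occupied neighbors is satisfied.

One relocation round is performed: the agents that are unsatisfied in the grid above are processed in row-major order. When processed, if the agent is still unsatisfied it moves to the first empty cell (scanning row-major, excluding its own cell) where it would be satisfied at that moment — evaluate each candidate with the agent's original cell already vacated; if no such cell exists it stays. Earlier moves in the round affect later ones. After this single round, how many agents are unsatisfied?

0

Initially unsatisfied (in order): (1,2), (1,5), (3,1), (4,1).
  (1,2) → (2,1).
  (1,5) → (1,2).
  (3,1) → (1,4).
  (4,1): now satisfied by earlier moves; stays.
Resulting grid:
P Q Q P .
P Q Q P P
. Q . P .
Q . Q . .
All satisfied now.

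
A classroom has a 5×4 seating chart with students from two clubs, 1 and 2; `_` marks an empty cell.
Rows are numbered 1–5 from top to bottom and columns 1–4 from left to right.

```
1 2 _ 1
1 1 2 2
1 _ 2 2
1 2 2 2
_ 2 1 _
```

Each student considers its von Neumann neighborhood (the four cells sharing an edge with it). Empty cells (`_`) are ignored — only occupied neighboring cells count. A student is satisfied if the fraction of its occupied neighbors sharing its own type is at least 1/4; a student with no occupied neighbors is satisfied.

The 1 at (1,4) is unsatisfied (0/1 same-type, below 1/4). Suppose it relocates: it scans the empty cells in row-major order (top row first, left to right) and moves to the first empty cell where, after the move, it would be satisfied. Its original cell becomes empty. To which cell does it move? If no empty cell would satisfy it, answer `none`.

Vacating (1,4). Empty cells in order:
  (1,3): 0/2 same-type → still unsatisfied.
  (3,2): 2/4 same-type → satisfied — stop here.

(3,2)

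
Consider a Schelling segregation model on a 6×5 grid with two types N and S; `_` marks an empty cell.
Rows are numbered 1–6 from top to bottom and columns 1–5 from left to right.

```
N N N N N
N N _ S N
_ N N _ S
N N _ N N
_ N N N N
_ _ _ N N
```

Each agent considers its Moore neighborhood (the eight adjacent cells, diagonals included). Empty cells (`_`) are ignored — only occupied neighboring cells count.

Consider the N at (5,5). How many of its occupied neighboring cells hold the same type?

5

Occupied neighbors of (5,5): (4,4)=N, (4,5)=N, (5,4)=N, (6,4)=N, (6,5)=N.
Same type (N): 5 of 5.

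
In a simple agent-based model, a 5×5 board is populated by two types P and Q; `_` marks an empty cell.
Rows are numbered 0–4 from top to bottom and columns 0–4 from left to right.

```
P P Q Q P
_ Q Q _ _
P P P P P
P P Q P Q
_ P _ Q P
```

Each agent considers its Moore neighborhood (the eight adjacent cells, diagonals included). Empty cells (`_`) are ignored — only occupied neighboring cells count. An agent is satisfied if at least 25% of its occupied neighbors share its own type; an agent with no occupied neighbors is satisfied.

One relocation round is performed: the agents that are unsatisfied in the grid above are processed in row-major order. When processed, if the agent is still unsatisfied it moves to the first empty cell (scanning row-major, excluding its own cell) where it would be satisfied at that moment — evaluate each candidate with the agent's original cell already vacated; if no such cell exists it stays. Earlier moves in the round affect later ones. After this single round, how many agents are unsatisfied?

1

Initially unsatisfied (in order): (0,4), (3,2), (3,4).
  (0,4) → (1,0).
  (3,2) → (0,4).
  (3,4) → (1,3).
Resulting grid:
P P Q Q Q
P Q Q Q _
P P P P P
P P _ P _
_ P _ Q P
Unsatisfied now: (4,3).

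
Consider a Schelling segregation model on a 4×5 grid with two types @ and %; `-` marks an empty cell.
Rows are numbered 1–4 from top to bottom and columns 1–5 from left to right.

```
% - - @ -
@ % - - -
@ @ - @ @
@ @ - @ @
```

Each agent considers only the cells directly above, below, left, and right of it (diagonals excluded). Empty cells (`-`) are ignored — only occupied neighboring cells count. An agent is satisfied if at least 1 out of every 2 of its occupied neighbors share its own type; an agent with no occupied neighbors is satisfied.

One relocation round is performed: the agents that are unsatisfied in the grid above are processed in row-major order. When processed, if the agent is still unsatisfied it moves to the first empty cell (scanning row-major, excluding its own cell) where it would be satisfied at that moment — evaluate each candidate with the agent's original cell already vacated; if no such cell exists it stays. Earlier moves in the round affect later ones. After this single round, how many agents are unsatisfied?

0

Initially unsatisfied (in order): (1,1), (2,1), (2,2).
  (1,1) → (1,2).
  (2,1): now satisfied by earlier moves; stays.
  (2,2) → (1,1).
Resulting grid:
% % - @ -
@ - - - -
@ @ - @ @
@ @ - @ @
All satisfied now.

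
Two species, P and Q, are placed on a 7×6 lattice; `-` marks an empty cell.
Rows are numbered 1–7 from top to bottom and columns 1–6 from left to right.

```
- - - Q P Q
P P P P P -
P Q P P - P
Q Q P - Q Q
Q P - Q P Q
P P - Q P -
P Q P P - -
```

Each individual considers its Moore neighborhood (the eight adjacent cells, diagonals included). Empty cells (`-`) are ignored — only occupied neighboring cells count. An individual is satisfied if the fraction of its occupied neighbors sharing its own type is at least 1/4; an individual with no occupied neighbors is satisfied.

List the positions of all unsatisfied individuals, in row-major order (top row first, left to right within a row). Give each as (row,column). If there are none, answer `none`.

(1,4), (1,6), (5,5), (6,4), (7,2)

(1,4)Q 0/4 unhappy
(1,5)P 2/4 ok
(1,6)Q 0/2 unhappy
(2,1)P 2/3 ok
(2,2)P 4/5 ok
(2,3)P 4/6 ok
(2,4)P 5/6 ok
(2,5)P 4/6 ok
(3,1)P 2/5 ok
(3,2)Q 2/8 ok
(3,3)P 5/7 ok
(3,4)P 5/6 ok
(3,6)P 1/3 ok
(4,1)Q 3/5 ok
(4,2)Q 3/7 ok
(4,3)P 3/6 ok
(4,5)Q 3/6 ok
(4,6)Q 2/4 ok
(5,1)Q 2/5 ok
(5,2)P 3/6 ok
(5,4)Q 2/5 ok
(5,5)P 1/6 unhappy
(5,6)Q 2/4 ok
(6,1)P 3/5 ok
(6,2)P 4/6 ok
(6,4)Q 1/5 unhappy
(6,5)P 2/5 ok
(7,1)P 2/3 ok
(7,2)Q 0/4 unhappy
(7,3)P 2/4 ok
(7,4)P 2/3 ok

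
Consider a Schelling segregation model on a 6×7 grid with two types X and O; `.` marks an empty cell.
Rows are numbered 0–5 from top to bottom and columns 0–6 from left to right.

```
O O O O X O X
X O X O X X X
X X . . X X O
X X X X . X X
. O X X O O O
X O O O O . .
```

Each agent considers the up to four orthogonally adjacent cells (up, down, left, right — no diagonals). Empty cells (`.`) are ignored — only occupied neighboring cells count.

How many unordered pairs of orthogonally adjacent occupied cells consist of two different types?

Scan each occupied cell's neighbors to the right and below so each pair is counted once.
From row 0: 6 unlike of 13 pairs (running 6/13).
From row 1: 6 unlike of 11 pairs (running 12/24).
From row 2: 2 unlike of 7 pairs (running 14/31).
From row 3: 3 unlike of 9 pairs (running 17/40).
From row 4: 4 unlike of 9 pairs (running 21/49).
From row 5: 1 unlike of 4 pairs (running 22/53).
Total adjacent occupied pairs: 53; unlike-type pairs: 22.

22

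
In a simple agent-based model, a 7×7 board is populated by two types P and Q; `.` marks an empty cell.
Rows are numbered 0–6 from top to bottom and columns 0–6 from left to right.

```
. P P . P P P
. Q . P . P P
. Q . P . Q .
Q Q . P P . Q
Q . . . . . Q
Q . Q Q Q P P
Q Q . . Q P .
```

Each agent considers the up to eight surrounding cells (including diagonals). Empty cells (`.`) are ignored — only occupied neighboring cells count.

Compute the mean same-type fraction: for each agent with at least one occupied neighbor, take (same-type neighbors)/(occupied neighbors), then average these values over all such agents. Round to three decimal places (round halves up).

Row 0: (0,1)P 1/2 · (0,2)P 2/3 · (0,4)P 3/3 · (0,5)P 4/4 · (0,6)P 3/3
Row 1: (1,1)Q 1/3 · (1,3)P 3/3 · (1,5)P 4/5 · (1,6)P 3/4
Row 2: (2,1)Q 3/3 · (2,3)P 3/3 · (2,5)Q 1/4
Row 3: (3,0)Q 3/3 · (3,1)Q 3/3 · (3,3)P 2/2 · (3,4)P 2/3 · (3,6)Q 2/2
Row 4: (4,0)Q 3/3 · (4,6)Q 1/3
Row 5: (5,0)Q 3/3 · (5,2)Q 2/2 · (5,3)Q 3/3 · (5,4)Q 2/4 · (5,5)P 2/5 · (5,6)P 2/3
Row 6: (6,0)Q 2/2 · (6,1)Q 3/3 · (6,4)Q 2/4 · (6,5)P 2/4
Sum over 29 agents: 1/2 + 2/3 + 3/3 + 4/4 + 3/3 + 1/3 + 3/3 + 4/5 + 3/4 + 3/3 + 3/3 + 1/4 + 3/3 + 3/3 + 2/2 + 2/3 + 2/2 + 3/3 + 1/3 + 3/3 + 2/2 + 3/3 + 2/4 + 2/5 + 2/3 + 2/2 + 3/3 + 2/4 + 2/4 = 343/15; mean = 343/15 ÷ 29 = 343/435 = 0.788505… → 0.789.

0.789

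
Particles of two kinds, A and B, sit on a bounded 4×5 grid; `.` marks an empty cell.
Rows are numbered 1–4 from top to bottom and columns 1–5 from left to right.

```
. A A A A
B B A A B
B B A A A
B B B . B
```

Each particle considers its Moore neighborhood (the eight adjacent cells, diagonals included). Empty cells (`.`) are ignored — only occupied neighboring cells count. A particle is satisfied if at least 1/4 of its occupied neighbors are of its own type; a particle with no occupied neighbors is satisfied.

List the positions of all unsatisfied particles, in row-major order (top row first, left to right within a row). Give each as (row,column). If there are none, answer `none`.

(1,2)A 2/4 satisfied
(1,3)A 4/5 satisfied
(1,4)A 4/5 satisfied
(1,5)A 2/3 satisfied
(2,1)B 3/4 satisfied
(2,2)B 3/7 satisfied
(2,3)A 6/8 satisfied
(2,4)A 7/8 satisfied
(2,5)B 0/5 not
(3,1)B 5/5 satisfied
(3,2)B 6/8 satisfied
(3,3)A 3/7 satisfied
(3,4)A 4/7 satisfied
(3,5)A 2/4 satisfied
(4,1)B 3/3 satisfied
(4,2)B 4/5 satisfied
(4,3)B 2/4 satisfied
(4,5)B 0/2 not

(2,5), (4,5)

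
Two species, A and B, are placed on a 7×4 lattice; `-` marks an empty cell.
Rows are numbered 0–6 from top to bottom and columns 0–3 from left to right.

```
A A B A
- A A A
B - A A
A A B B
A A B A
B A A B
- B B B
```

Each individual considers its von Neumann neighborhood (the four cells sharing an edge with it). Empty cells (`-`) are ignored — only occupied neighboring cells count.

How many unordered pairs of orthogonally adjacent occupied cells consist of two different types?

Scan each occupied cell's neighbors to the right and below so each pair is counted once.
From row 0: 3 unlike of 6 pairs (running 3/6).
From row 1: 0 unlike of 4 pairs (running 3/10).
From row 2: 3 unlike of 4 pairs (running 6/14).
From row 3: 2 unlike of 7 pairs (running 8/21).
From row 4: 5 unlike of 7 pairs (running 13/28).
From row 5: 4 unlike of 6 pairs (running 17/34).
From row 6: 0 unlike of 2 pairs (running 17/36).
Total adjacent occupied pairs: 36; unlike-type pairs: 17.

17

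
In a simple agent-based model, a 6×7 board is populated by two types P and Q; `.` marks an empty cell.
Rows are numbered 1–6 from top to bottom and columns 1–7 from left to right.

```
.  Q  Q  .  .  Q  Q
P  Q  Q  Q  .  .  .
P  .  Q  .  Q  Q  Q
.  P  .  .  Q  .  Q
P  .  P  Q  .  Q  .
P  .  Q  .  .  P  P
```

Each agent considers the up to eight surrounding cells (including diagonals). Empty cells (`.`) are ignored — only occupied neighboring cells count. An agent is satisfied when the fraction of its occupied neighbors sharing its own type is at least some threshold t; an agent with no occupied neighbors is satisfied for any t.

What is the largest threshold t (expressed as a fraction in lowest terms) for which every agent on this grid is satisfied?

Row 1: (1,2)Q 3/4 · (1,3)Q 4/4 · (1,6)Q 1/1 · (1,7)Q 1/1
Row 2: (2,1)P 1/3 · (2,2)Q 4/6 · (2,3)Q 5/5 · (2,4)Q 4/4
Row 3: (3,1)P 2/3 · (3,3)Q 3/4 · (3,5)Q 3/3 · (3,6)Q 4/4 · (3,7)Q 2/2
Row 4: (4,2)P 3/4 · (4,5)Q 4/4 · (4,7)Q 3/3
Row 5: (5,1)P 2/2 · (5,3)P 1/3 · (5,4)Q 2/3 · (5,6)Q 2/4
Row 6: (6,1)P 1/1 · (6,3)Q 1/2 · (6,6)P 1/2 · (6,7)P 1/2
The smallest same-type fraction is 1/3 at (2,1), which reduces to 1/3. Any threshold above that leaves this agent unsatisfied.

1/3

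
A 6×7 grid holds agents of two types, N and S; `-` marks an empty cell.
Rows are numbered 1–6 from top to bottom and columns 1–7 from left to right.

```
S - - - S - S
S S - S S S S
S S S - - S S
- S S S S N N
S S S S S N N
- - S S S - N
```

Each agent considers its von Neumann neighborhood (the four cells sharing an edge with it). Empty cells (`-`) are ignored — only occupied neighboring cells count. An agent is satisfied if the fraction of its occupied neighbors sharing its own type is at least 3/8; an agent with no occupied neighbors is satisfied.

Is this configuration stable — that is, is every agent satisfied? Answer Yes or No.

(1,1)S 1/1 ✓
(1,5)S 1/1 ✓
(1,7)S 1/1 ✓
(2,1)S 3/3 ✓
(2,2)S 2/2 ✓
(2,4)S 1/1 ✓
(2,5)S 3/3 ✓
(2,6)S 3/3 ✓
(2,7)S 3/3 ✓
(3,1)S 2/2 ✓
(3,2)S 4/4 ✓
(3,3)S 2/2 ✓
(3,6)S 2/3 ✓
(3,7)S 2/3 ✓
(4,2)S 3/3 ✓
(4,3)S 4/4 ✓
(4,4)S 3/3 ✓
(4,5)S 2/3 ✓
(4,6)N 2/4 ✓
(4,7)N 2/3 ✓
(5,1)S 1/1 ✓
(5,2)S 3/3 ✓
(5,3)S 4/4 ✓
(5,4)S 4/4 ✓
(5,5)S 3/4 ✓
(5,6)N 2/3 ✓
(5,7)N 3/3 ✓
(6,3)S 2/2 ✓
(6,4)S 3/3 ✓
(6,5)S 2/2 ✓
(6,7)N 1/1 ✓
All meet the threshold, so the configuration is stable.

Yes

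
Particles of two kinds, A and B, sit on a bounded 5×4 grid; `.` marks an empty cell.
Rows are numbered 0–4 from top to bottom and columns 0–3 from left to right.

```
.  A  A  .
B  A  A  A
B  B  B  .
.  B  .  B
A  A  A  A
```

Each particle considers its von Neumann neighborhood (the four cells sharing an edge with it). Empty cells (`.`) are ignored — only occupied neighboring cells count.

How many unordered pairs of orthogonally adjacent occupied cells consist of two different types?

5

Scan each occupied cell's neighbors to the right and below so each pair is counted once.
Row 0: A(0,1)–A(0,2)= A(0,1)–A(1,1)= A(0,2)–A(1,2)=  → 0/3 unlike.
Row 1: B(1,0)–A(1,1)≠ B(1,0)–B(2,0)= A(1,1)–A(1,2)= A(1,1)–B(2,1)≠ A(1,2)–A(1,3)= A(1,2)–B(2,2)≠  → 3/6 unlike.
Row 2: B(2,0)–B(2,1)= B(2,1)–B(2,2)= B(2,1)–B(3,1)=  → 0/3 unlike.
Row 3: B(3,1)–A(4,1)≠ B(3,3)–A(4,3)≠  → 2/2 unlike.
Row 4: A(4,0)–A(4,1)= A(4,1)–A(4,2)= A(4,2)–A(4,3)=  → 0/3 unlike.
Total adjacent occupied pairs: 17; unlike-type pairs: 5.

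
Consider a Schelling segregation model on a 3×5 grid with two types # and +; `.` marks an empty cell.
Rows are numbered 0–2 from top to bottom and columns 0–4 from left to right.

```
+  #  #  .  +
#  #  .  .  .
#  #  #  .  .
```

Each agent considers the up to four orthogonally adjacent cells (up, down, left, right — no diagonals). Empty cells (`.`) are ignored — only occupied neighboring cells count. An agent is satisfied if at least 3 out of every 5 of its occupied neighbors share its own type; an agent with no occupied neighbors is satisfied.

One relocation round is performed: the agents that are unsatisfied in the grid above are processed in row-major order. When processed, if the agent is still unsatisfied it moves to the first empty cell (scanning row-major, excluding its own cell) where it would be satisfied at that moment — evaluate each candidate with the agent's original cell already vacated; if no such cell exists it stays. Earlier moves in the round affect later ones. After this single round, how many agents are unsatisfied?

0

Initially unsatisfied (in order): (0,0).
  (0,0) → (1,3).
Resulting grid:
. # # . +
# # . + .
# # # . .
All satisfied now.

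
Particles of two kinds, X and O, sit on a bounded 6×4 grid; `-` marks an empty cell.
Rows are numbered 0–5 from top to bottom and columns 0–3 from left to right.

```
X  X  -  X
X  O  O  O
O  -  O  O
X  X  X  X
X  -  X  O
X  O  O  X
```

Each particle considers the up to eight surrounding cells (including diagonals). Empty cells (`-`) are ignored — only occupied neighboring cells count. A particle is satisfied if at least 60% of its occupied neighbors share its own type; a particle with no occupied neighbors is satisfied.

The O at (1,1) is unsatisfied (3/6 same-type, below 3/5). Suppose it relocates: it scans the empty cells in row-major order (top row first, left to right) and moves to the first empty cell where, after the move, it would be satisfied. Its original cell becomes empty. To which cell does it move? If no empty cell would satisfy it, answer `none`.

none

Vacating (1,1). Empty cells in order:
  (0,2): 2/4 same-type → still unsatisfied.
  (2,1): 3/7 same-type → still unsatisfied.
  (4,1): 2/8 same-type → still unsatisfied.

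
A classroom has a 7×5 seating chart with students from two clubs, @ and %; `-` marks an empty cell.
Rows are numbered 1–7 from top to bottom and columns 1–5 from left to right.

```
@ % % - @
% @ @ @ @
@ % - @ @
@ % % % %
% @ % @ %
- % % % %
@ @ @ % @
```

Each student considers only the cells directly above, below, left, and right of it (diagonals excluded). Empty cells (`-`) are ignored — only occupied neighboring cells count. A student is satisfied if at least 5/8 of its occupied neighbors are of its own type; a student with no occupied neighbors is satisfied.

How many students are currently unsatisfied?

Row 1: (1,1)@ 0/2 ✗ · (1,2)% 1/3 ✗ · (1,3)% 1/2 ✗ · (1,5)@ 1/1 ✓
Row 2: (2,1)% 0/3 ✗ · (2,2)@ 1/4 ✗ · (2,3)@ 2/3 ✓ · (2,4)@ 3/3 ✓ · (2,5)@ 3/3 ✓
Row 3: (3,1)@ 1/3 ✗ · (3,2)% 1/3 ✗ · (3,4)@ 2/3 ✓ · (3,5)@ 2/3 ✓
Row 4: (4,1)@ 1/3 ✗ · (4,2)% 2/4 ✗ · (4,3)% 3/3 ✓ · (4,4)% 2/4 ✗ · (4,5)% 2/3 ✓
Row 5: (5,1)% 0/2 ✗ · (5,2)@ 0/4 ✗ · (5,3)% 2/4 ✗ · (5,4)@ 0/4 ✗ · (5,5)% 2/3 ✓
Row 6: (6,2)% 1/3 ✗ · (6,3)% 3/4 ✓ · (6,4)% 3/4 ✓ · (6,5)% 2/3 ✓
Row 7: (7,1)@ 1/1 ✓ · (7,2)@ 2/3 ✓ · (7,3)@ 1/3 ✗ · (7,4)% 1/3 ✗ · (7,5)@ 0/2 ✗
Unsatisfied: (1,1), (1,2), (1,3), (2,1), (2,2), (3,1), (3,2), (4,1), (4,2), (4,4), (5,1), (5,2), (5,3), (5,4), (6,2), (7,3), (7,4), (7,5) — 18 in total.

18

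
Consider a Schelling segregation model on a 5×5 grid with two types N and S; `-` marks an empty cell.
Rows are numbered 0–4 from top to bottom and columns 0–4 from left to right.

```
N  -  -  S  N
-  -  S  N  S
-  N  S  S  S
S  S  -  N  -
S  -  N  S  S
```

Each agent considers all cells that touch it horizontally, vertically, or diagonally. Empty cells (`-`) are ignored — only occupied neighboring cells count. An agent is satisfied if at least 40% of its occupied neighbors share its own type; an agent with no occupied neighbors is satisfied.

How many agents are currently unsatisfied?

Row 0: (0,0)N 0/0 ✓ · (0,3)S 2/4 ✓ · (0,4)N 1/3 ✗
Row 1: (1,2)S 3/5 ✓ · (1,3)N 1/7 ✗ · (1,4)S 3/5 ✓
Row 2: (2,1)N 0/4 ✗ · (2,2)S 3/6 ✓ · (2,3)S 4/6 ✓ · (2,4)S 2/4 ✓
Row 3: (3,0)S 2/3 ✓ · (3,1)S 3/5 ✓ · (3,3)N 1/6 ✗
Row 4: (4,0)S 2/2 ✓ · (4,2)N 1/3 ✗ · (4,3)S 1/3 ✗ · (4,4)S 1/2 ✓
Unsatisfied: (0,4), (1,3), (2,1), (3,3), (4,2), (4,3) — 6 in total.

6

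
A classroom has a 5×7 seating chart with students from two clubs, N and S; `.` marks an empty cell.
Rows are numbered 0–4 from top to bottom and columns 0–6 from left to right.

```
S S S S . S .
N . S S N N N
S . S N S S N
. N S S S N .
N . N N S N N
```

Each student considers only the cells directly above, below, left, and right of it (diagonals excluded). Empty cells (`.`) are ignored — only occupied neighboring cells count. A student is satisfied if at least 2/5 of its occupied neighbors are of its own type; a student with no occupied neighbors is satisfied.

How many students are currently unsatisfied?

Row 0: (0,0)S 1/2 satisfied · (0,1)S 2/2 satisfied · (0,2)S 3/3 satisfied · (0,3)S 2/2 satisfied · (0,5)S 0/1 not
Row 1: (1,0)N 0/2 not · (1,2)S 3/3 satisfied · (1,3)S 2/4 satisfied · (1,4)N 1/3 not · (1,5)N 2/4 satisfied · (1,6)N 2/2 satisfied
Row 2: (2,0)S 0/1 not · (2,2)S 2/3 satisfied · (2,3)N 0/4 not · (2,4)S 2/4 satisfied · (2,5)S 1/4 not · (2,6)N 1/2 satisfied
Row 3: (3,1)N 0/1 not · (3,2)S 2/4 satisfied · (3,3)S 2/4 satisfied · (3,4)S 3/4 satisfied · (3,5)N 1/3 not
Row 4: (4,0)N 0/0 satisfied · (4,2)N 1/2 satisfied · (4,3)N 1/3 not · (4,4)S 1/3 not · (4,5)N 2/3 satisfied · (4,6)N 1/1 satisfied
Unsatisfied: (0,5), (1,0), (1,4), (2,0), (2,3), (2,5), (3,1), (3,5), (4,3), (4,4) — 10 in total.

10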